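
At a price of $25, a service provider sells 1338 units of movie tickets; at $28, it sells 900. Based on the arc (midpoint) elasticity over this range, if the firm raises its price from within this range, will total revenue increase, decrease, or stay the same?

Arc ε = (-438/3)(26.50/1119.0) ≈ -3.458.
|ε| = 3.46 > 1, so demand is elastic. A price rise therefore reduces total revenue.

decrease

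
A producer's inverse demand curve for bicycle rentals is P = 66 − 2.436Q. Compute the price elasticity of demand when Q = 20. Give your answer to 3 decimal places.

At Q = 20, P = 66 − 2.436(20) = 17.28.
dP/dQ = −2.436, so dQ/dP = 1/(−2.436) = -0.411.
ε = (dQ/dP)(P/Q) = (-0.411)(17.28/20).

-0.355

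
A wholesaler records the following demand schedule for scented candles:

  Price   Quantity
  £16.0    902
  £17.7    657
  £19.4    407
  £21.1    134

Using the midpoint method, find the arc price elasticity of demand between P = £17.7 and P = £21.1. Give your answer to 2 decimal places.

-7.55

At P = 17.7, Q = 657; at P = 21.1, Q = 134.
ΔQ = -523, ΔP = 3.4. Midpoints: P̄ = 19.40, Q̄ = 395.5.
ε = (ΔQ/ΔP)(P̄/Q̄) = (-523/3.4)(19.40/395.5).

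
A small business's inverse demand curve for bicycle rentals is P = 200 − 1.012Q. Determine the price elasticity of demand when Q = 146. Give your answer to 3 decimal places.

-0.354

At Q = 146, P = 200 − 1.012(146) = 52.25.
dP/dQ = −1.012, so dQ/dP = 1/(−1.012) = -0.988.
ε = (dQ/dP)(P/Q) = (-0.988)(52.25/146).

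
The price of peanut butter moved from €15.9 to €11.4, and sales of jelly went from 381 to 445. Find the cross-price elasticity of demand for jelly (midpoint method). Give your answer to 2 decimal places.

ΔQ_x = 445 − 381 = 64; ΔP_y = 11.4 − 15.9 = -4.5.
Midpoints: P̄_y = 13.65, Q̄_x = 413.0.
ε_xy = (ΔQ_x/ΔP_y)(P̄_y/Q̄_x) = (64/-4.5)(13.65/413.0).
ε_xy < 0, so the goods are complements.

-0.47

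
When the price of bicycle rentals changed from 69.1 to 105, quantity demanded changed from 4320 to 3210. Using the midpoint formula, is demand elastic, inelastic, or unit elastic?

inelastic

Arc ε ≈ -0.715.
|ε| = 0.71 < 1.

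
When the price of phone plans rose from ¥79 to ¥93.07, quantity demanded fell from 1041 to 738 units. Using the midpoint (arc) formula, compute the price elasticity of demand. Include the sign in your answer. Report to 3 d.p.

-2.083

ΔQ = 738 − 1041 = -303; ΔP = 93.07 − 79 = 14.07.
Midpoints: P̄ = 86.03, Q̄ = 889.5.
ε = (ΔQ/ΔP)(P̄/Q̄) = (-303/14.07)(86.03/889.5).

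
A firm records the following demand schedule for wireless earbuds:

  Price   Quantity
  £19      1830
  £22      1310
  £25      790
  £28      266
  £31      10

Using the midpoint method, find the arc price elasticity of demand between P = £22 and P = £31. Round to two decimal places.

At P = 22, Q = 1310; at P = 31, Q = 10.
ΔQ = -1300, ΔP = 9. Midpoints: P̄ = 26.50, Q̄ = 660.0.
ε = (ΔQ/ΔP)(P̄/Q̄) = (-1300/9)(26.50/660.0).

-5.80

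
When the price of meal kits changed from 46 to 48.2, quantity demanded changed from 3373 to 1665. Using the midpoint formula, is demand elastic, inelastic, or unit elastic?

Arc ε ≈ -14.516.
|ε| = 14.52 > 1.

elastic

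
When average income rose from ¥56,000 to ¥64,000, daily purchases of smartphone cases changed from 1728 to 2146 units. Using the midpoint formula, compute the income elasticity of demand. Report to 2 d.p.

ΔQ = 418, ΔI = 8000. Midpoints: Ī = 60,000, Q̄ = 1937.0.
ε_I = (ΔQ/ΔI)(Ī/Q̄) = (418/8000)(60000/1937.0).
ε_I > 0, so the good is normal.

1.62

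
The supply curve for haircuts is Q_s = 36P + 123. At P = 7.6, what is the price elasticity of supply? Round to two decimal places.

0.69

At P = 7.6, Q_s = 396.60.
dQ_s/dP = 36.
ε_s = (dQ_s/dP)(P/Q_s) = (36)(7.6/396.60).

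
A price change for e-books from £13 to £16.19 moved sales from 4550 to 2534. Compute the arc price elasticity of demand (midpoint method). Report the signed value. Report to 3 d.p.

-2.604

ΔQ = 2534 − 4550 = -2016; ΔP = 16.19 − 13 = 3.19.
Midpoints: P̄ = 14.60, Q̄ = 3542.0.
ε = (ΔQ/ΔP)(P̄/Q̄) = (-2016/3.19)(14.60/3542.0).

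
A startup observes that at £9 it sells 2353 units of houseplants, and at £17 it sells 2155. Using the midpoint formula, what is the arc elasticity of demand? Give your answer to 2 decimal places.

-0.14

ΔQ = 2155 − 2353 = -198; ΔP = 17 − 9 = 8.
Midpoints: P̄ = 13.00, Q̄ = 2254.0.
ε = (ΔQ/ΔP)(P̄/Q̄) = (-198/8)(13.00/2254.0).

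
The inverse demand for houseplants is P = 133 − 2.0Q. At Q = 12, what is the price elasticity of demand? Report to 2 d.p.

At Q = 12, P = 133 − 2.0(12) = 109.00.
dP/dQ = −2.0, so dQ/dP = 1/(−2.0) = -0.500.
ε = (dQ/dP)(P/Q) = (-0.500)(109.00/12).

-4.54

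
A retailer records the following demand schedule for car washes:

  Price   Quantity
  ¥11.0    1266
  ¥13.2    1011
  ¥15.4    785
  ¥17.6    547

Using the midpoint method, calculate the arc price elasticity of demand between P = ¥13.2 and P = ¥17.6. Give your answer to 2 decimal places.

-2.08

At P = 13.2, Q = 1011; at P = 17.6, Q = 547.
ΔQ = -464, ΔP = 4.4. Midpoints: P̄ = 15.40, Q̄ = 779.0.
ε = (ΔQ/ΔP)(P̄/Q̄) = (-464/4.4)(15.40/779.0).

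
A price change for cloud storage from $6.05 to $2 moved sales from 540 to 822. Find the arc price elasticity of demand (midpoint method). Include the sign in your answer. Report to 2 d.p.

-0.41

ΔQ = 822 − 540 = 282; ΔP = 2 − 6.05 = -4.05.
Midpoints: P̄ = 4.03, Q̄ = 681.0.
ε = (ΔQ/ΔP)(P̄/Q̄) = (282/-4.05)(4.03/681.0).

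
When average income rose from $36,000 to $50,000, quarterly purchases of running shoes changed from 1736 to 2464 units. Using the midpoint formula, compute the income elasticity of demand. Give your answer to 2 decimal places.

1.06

ΔQ = 728, ΔI = 14000. Midpoints: Ī = 43,000, Q̄ = 2100.0.
ε_I = (ΔQ/ΔI)(Ī/Q̄) = (728/14000)(43000/2100.0).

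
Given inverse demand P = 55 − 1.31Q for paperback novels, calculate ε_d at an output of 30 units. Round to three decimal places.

-0.399

At Q = 30, P = 55 − 1.31(30) = 15.70.
dP/dQ = −1.31, so dQ/dP = 1/(−1.31) = -0.763.
ε = (dQ/dP)(P/Q) = (-0.763)(15.70/30).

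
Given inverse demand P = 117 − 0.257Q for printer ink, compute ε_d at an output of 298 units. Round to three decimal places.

At Q = 298, P = 117 − 0.257(298) = 40.41.
dP/dQ = −0.257, so dQ/dP = 1/(−0.257) = -3.891.
ε = (dQ/dP)(P/Q) = (-3.891)(40.41/298).

-0.528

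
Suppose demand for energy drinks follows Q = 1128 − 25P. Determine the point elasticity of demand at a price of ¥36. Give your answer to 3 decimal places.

At P = 36, Q = 228.
dQ/dP = −25.
ε = (dQ/dP)(P/Q) = (-25)(36/228).

-3.947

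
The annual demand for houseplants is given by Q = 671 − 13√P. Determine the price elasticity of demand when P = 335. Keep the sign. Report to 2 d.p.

-0.27

At P = 335, Q = 433.061.
dQ/dP = −13/(2√P) = -0.355.
ε = (dQ/dP)(P/Q) = (-0.355)(335/433.061).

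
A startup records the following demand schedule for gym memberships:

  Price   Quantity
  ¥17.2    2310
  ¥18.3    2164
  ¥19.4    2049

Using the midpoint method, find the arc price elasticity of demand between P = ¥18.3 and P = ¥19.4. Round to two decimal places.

-0.94

At P = 18.3, Q = 2164; at P = 19.4, Q = 2049.
ΔQ = -115, ΔP = 1.1. Midpoints: P̄ = 18.85, Q̄ = 2106.5.
ε = (ΔQ/ΔP)(P̄/Q̄) = (-115/1.1)(18.85/2106.5).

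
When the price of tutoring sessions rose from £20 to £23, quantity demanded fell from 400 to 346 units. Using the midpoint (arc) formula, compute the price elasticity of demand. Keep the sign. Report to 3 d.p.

ΔQ = 346 − 400 = -54; ΔP = 23 − 20 = 3.
Midpoints: P̄ = 21.50, Q̄ = 373.0.
ε = (ΔQ/ΔP)(P̄/Q̄) = (-54/3)(21.50/373.0).

-1.038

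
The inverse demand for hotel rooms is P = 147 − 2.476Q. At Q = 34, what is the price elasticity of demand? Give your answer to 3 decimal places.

At Q = 34, P = 147 − 2.476(34) = 62.82.
dP/dQ = −2.476, so dQ/dP = 1/(−2.476) = -0.404.
ε = (dQ/dP)(P/Q) = (-0.404)(62.82/34).

-0.746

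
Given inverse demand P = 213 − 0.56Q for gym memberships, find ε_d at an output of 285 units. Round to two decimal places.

-0.33

At Q = 285, P = 213 − 0.56(285) = 53.40.
dP/dQ = −0.56, so dQ/dP = 1/(−0.56) = -1.786.
ε = (dQ/dP)(P/Q) = (-1.786)(53.40/285).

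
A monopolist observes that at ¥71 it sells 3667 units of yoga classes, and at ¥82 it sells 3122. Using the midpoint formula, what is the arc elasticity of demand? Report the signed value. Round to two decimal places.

-1.12

ΔQ = 3122 − 3667 = -545; ΔP = 82 − 71 = 11.
Midpoints: P̄ = 76.50, Q̄ = 3394.5.
ε = (ΔQ/ΔP)(P̄/Q̄) = (-545/11)(76.50/3394.5).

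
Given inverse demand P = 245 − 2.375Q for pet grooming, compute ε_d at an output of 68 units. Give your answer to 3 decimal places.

At Q = 68, P = 245 − 2.375(68) = 83.50.
dP/dQ = −2.375, so dQ/dP = 1/(−2.375) = -0.421.
ε = (dQ/dP)(P/Q) = (-0.421)(83.50/68).

-0.517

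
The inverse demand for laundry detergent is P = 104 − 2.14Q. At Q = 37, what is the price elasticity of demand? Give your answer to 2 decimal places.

At Q = 37, P = 104 − 2.14(37) = 24.82.
dP/dQ = −2.14, so dQ/dP = 1/(−2.14) = -0.467.
ε = (dQ/dP)(P/Q) = (-0.467)(24.82/37).

-0.31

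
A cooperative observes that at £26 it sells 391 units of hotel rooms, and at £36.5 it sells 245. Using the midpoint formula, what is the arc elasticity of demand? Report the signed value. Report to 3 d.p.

ΔQ = 245 − 391 = -146; ΔP = 36.5 − 26 = 10.5.
Midpoints: P̄ = 31.25, Q̄ = 318.0.
ε = (ΔQ/ΔP)(P̄/Q̄) = (-146/10.5)(31.25/318.0).

-1.366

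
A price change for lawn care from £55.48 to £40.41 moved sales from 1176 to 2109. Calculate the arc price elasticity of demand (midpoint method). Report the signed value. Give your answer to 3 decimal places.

-1.807

ΔQ = 2109 − 1176 = 933; ΔP = 40.41 − 55.48 = -15.07.
Midpoints: P̄ = 47.94, Q̄ = 1642.5.
ε = (ΔQ/ΔP)(P̄/Q̄) = (933/-15.07)(47.94/1642.5).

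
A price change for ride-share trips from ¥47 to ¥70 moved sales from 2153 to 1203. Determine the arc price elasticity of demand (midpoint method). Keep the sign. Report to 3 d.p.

ΔQ = 1203 − 2153 = -950; ΔP = 70 − 47 = 23.
Midpoints: P̄ = 58.50, Q̄ = 1678.0.
ε = (ΔQ/ΔP)(P̄/Q̄) = (-950/23)(58.50/1678.0).

-1.440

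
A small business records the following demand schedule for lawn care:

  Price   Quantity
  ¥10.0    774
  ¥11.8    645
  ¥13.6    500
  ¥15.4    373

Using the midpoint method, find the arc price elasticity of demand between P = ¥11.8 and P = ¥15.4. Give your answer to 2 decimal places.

At P = 11.8, Q = 645; at P = 15.4, Q = 373.
ΔQ = -272, ΔP = 3.6. Midpoints: P̄ = 13.60, Q̄ = 509.0.
ε = (ΔQ/ΔP)(P̄/Q̄) = (-272/3.6)(13.60/509.0).

-2.02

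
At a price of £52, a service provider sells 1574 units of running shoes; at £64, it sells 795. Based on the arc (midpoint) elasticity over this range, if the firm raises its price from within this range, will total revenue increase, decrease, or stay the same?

Arc ε = (-779/12)(58.00/1184.5) ≈ -3.179.
|ε| = 3.18 > 1, so demand is elastic. A price rise therefore reduces total revenue.

decrease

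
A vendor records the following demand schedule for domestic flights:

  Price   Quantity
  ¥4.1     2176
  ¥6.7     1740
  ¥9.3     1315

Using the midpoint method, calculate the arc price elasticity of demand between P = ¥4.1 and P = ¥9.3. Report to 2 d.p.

At P = 4.1, Q = 2176; at P = 9.3, Q = 1315.
ΔQ = -861, ΔP = 5.2. Midpoints: P̄ = 6.70, Q̄ = 1745.5.
ε = (ΔQ/ΔP)(P̄/Q̄) = (-861/5.2)(6.70/1745.5).

-0.64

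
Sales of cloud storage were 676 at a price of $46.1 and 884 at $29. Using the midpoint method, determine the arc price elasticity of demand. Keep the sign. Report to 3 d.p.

ΔQ = 884 − 676 = 208; ΔP = 29 − 46.1 = -17.1.
Midpoints: P̄ = 37.55, Q̄ = 780.0.
ε = (ΔQ/ΔP)(P̄/Q̄) = (208/-17.1)(37.55/780.0).

-0.586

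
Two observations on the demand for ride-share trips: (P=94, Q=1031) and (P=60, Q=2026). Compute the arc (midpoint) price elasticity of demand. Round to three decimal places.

-1.474

ΔQ = 2026 − 1031 = 995; ΔP = 60 − 94 = -34.
Midpoints: P̄ = 77.00, Q̄ = 1528.5.
ε = (ΔQ/ΔP)(P̄/Q̄) = (995/-34)(77.00/1528.5).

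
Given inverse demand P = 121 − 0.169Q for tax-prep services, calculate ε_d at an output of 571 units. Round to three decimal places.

At Q = 571, P = 121 − 0.169(571) = 24.50.
dP/dQ = −0.169, so dQ/dP = 1/(−0.169) = -5.917.
ε = (dQ/dP)(P/Q) = (-5.917)(24.50/571).

-0.254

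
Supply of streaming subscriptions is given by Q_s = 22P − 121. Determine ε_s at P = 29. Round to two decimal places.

1.23

At P = 29, Q_s = 517.
dQ_s/dP = 22.
ε_s = (dQ_s/dP)(P/Q_s) = (22)(29/517).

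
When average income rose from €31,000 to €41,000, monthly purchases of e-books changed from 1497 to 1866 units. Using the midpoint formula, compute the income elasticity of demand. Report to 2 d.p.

0.79

ΔQ = 369, ΔI = 10000. Midpoints: Ī = 36,000, Q̄ = 1681.5.
ε_I = (ΔQ/ΔI)(Ī/Q̄) = (369/10000)(36000/1681.5).
ε_I > 0, so the good is normal.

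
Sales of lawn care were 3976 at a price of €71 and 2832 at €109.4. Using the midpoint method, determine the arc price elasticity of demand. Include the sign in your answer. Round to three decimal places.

ΔQ = 2832 − 3976 = -1144; ΔP = 109.4 − 71 = 38.4.
Midpoints: P̄ = 90.20, Q̄ = 3404.0.
ε = (ΔQ/ΔP)(P̄/Q̄) = (-1144/38.4)(90.20/3404.0).

-0.789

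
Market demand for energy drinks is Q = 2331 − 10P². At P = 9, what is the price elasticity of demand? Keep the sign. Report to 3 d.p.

-1.065

At P = 9, Q = 1521.
dQ/dP = −20P = -180.
ε = (dQ/dP)(P/Q) = (-180)(9/1521).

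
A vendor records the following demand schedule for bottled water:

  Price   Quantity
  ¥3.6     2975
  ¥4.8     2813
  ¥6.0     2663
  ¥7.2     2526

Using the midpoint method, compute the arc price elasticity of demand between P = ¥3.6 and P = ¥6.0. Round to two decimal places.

At P = 3.6, Q = 2975; at P = 6.0, Q = 2663.
ΔQ = -312, ΔP = 2.4. Midpoints: P̄ = 4.80, Q̄ = 2819.0.
ε = (ΔQ/ΔP)(P̄/Q̄) = (-312/2.4)(4.80/2819.0).

-0.22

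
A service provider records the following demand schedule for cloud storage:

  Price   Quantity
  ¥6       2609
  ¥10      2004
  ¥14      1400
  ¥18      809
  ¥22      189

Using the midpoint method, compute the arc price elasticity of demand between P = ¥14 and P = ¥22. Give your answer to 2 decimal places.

-3.43

At P = 14, Q = 1400; at P = 22, Q = 189.
ΔQ = -1211, ΔP = 8. Midpoints: P̄ = 18.00, Q̄ = 794.5.
ε = (ΔQ/ΔP)(P̄/Q̄) = (-1211/8)(18.00/794.5).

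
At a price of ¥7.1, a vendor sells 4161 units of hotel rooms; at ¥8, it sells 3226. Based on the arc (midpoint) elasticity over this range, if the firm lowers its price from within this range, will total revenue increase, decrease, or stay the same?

increase

Arc ε = (-935/0.9)(7.55/3693.5) ≈ -2.124.
|ε| = 2.12 > 1, so demand is elastic. A price cut therefore raises total revenue.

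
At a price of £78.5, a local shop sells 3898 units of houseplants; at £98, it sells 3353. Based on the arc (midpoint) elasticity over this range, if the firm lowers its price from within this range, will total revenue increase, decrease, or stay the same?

Arc ε = (-545/19.5)(88.25/3625.5) ≈ -0.680.
|ε| = 0.68 < 1, so demand is inelastic. A price cut therefore reduces total revenue.

decrease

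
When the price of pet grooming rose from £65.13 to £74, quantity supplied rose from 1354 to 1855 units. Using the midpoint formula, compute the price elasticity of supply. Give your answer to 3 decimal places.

ΔQ = 1855 − 1354 = 501; ΔP = 74 − 65.13 = 8.87.
Midpoints: P̄ = 69.56, Q̄ = 1604.5.
ε_s = (ΔQ/ΔP)(P̄/Q̄) = (501/8.87)(69.56/1604.5).

2.449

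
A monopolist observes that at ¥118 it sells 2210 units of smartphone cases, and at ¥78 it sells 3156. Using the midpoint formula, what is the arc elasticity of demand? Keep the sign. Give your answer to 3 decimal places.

-0.864

ΔQ = 3156 − 2210 = 946; ΔP = 78 − 118 = -40.
Midpoints: P̄ = 98.00, Q̄ = 2683.0.
ε = (ΔQ/ΔP)(P̄/Q̄) = (946/-40)(98.00/2683.0).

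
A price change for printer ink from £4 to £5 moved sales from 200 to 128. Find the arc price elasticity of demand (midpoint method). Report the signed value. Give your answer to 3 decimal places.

ΔQ = 128 − 200 = -72; ΔP = 5 − 4 = 1.
Midpoints: P̄ = 4.50, Q̄ = 164.0.
ε = (ΔQ/ΔP)(P̄/Q̄) = (-72/1)(4.50/164.0).

-1.976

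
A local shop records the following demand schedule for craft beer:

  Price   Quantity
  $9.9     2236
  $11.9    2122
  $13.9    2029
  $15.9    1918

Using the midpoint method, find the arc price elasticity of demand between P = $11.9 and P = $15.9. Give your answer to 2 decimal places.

-0.35

At P = 11.9, Q = 2122; at P = 15.9, Q = 1918.
ΔQ = -204, ΔP = 4.0. Midpoints: P̄ = 13.90, Q̄ = 2020.0.
ε = (ΔQ/ΔP)(P̄/Q̄) = (-204/4.0)(13.90/2020.0).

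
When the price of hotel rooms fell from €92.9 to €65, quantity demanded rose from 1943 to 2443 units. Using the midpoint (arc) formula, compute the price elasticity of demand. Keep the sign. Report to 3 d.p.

ΔQ = 2443 − 1943 = 500; ΔP = 65 − 92.9 = -27.9.
Midpoints: P̄ = 78.95, Q̄ = 2193.0.
ε = (ΔQ/ΔP)(P̄/Q̄) = (500/-27.9)(78.95/2193.0).

-0.645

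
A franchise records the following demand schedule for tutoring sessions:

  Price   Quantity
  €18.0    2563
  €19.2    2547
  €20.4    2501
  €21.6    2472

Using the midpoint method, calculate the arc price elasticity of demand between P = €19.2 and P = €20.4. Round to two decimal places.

-0.30

At P = 19.2, Q = 2547; at P = 20.4, Q = 2501.
ΔQ = -46, ΔP = 1.2. Midpoints: P̄ = 19.80, Q̄ = 2524.0.
ε = (ΔQ/ΔP)(P̄/Q̄) = (-46/1.2)(19.80/2524.0).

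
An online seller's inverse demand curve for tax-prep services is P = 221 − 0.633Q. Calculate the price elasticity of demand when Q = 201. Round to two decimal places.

-0.74

At Q = 201, P = 221 − 0.633(201) = 93.77.
dP/dQ = −0.633, so dQ/dP = 1/(−0.633) = -1.580.
ε = (dQ/dP)(P/Q) = (-1.580)(93.77/201).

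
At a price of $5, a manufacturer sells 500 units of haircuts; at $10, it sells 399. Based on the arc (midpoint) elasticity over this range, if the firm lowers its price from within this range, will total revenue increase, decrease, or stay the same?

Arc ε = (-101/5)(7.50/449.5) ≈ -0.337.
|ε| = 0.34 < 1, so demand is inelastic. A price cut therefore reduces total revenue.

decrease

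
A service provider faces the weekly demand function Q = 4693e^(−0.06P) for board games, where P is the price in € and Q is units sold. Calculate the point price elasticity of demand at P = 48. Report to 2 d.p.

-2.88

At P = 48, Q = 263.440.
dQ/dP = −0.06·4693e^(−0.06P) = −0.06Q = -15.806.
ε = (dQ/dP)(P/Q) = (-15.806)(48/263.440).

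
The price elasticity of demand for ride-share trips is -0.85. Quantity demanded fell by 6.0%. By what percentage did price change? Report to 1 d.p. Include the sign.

%ΔP ≈ %ΔQ / ε = (-6.0%)/(-0.85) = 7.06%.

7.1%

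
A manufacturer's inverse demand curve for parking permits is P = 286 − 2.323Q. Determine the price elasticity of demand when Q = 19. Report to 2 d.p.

At Q = 19, P = 286 − 2.323(19) = 241.86.
dP/dQ = −2.323, so dQ/dP = 1/(−2.323) = -0.430.
ε = (dQ/dP)(P/Q) = (-0.430)(241.86/19).

-5.48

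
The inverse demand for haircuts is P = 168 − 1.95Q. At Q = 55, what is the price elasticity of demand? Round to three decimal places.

At Q = 55, P = 168 − 1.95(55) = 60.75.
dP/dQ = −1.95, so dQ/dP = 1/(−1.95) = -0.513.
ε = (dQ/dP)(P/Q) = (-0.513)(60.75/55).

-0.566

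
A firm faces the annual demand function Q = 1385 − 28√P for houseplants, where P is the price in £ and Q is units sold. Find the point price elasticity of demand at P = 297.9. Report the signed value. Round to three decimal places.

-0.268

At P = 297.9, Q = 901.726.
dQ/dP = −28/(2√P) = -0.811.
ε = (dQ/dP)(P/Q) = (-0.811)(297.9/901.726).
|ε| < 1, so demand is inelastic at this price.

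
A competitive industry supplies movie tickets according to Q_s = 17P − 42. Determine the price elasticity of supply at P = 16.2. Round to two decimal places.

1.18

At P = 16.2, Q_s = 233.40.
dQ_s/dP = 17.
ε_s = (dQ_s/dP)(P/Q_s) = (17)(16.2/233.40).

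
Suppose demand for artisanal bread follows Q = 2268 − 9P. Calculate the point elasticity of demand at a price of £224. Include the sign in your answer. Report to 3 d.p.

-8.000

At P = 224, Q = 252.
dQ/dP = −9.
ε = (dQ/dP)(P/Q) = (-9)(224/252).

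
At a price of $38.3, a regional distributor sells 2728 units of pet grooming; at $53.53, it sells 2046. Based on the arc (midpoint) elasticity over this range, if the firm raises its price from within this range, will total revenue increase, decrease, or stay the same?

Arc ε = (-682/15.23)(45.91/2387.0) ≈ -0.861.
|ε| = 0.86 < 1, so demand is inelastic. A price rise therefore raises total revenue.

increase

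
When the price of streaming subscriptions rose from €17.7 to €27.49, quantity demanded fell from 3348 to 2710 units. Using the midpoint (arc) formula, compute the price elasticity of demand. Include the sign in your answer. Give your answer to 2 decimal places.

-0.49

ΔQ = 2710 − 3348 = -638; ΔP = 27.49 − 17.7 = 9.79.
Midpoints: P̄ = 22.59, Q̄ = 3029.0.
ε = (ΔQ/ΔP)(P̄/Q̄) = (-638/9.79)(22.59/3029.0).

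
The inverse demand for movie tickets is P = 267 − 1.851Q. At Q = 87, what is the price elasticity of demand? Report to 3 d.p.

At Q = 87, P = 267 − 1.851(87) = 105.96.
dP/dQ = −1.851, so dQ/dP = 1/(−1.851) = -0.540.
ε = (dQ/dP)(P/Q) = (-0.540)(105.96/87).

-0.658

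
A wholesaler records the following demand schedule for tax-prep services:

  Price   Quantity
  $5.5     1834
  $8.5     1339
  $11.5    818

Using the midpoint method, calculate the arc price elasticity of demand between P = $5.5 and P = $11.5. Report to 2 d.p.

-1.09

At P = 5.5, Q = 1834; at P = 11.5, Q = 818.
ΔQ = -1016, ΔP = 6.0. Midpoints: P̄ = 8.50, Q̄ = 1326.0.
ε = (ΔQ/ΔP)(P̄/Q̄) = (-1016/6.0)(8.50/1326.0).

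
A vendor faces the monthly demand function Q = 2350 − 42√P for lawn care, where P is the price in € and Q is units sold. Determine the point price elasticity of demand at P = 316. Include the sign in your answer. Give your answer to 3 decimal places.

-0.233

At P = 316, Q = 1603.392.
dQ/dP = −42/(2√P) = -1.181.
ε = (dQ/dP)(P/Q) = (-1.181)(316/1603.392).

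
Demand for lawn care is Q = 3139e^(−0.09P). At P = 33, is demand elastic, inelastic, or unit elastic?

Q = 161.041, dQ/dP = -14.494.
ε = (dQ/dP)(P/Q) ≈ -2.970.
|ε| = 2.97 > 1.

elastic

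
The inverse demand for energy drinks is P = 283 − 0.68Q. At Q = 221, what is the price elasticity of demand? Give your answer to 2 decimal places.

-0.88

At Q = 221, P = 283 − 0.68(221) = 132.72.
dP/dQ = −0.68, so dQ/dP = 1/(−0.68) = -1.471.
ε = (dQ/dP)(P/Q) = (-1.471)(132.72/221).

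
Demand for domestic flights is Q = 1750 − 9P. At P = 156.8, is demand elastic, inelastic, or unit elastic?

elastic

Q = 338.800, dQ/dP = -9.
ε = (dQ/dP)(P/Q) ≈ -4.165.
|ε| = 4.17 > 1.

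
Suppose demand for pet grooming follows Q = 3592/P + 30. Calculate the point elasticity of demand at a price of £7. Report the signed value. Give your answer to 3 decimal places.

At P = 7, Q = 543.143.
dQ/dP = −3592/P² = -73.306.
ε = (dQ/dP)(P/Q) = (-73.306)(7/543.143).

-0.945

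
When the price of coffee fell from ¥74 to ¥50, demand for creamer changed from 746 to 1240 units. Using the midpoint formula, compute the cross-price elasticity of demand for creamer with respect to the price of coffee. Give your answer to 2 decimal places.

ΔQ_x = 1240 − 746 = 494; ΔP_y = 50 − 74 = -24.
Midpoints: P̄_y = 62.00, Q̄_x = 993.0.
ε_xy = (ΔQ_x/ΔP_y)(P̄_y/Q̄_x) = (494/-24)(62.00/993.0).

-1.29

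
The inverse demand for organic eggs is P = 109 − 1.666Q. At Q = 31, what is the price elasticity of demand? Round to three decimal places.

At Q = 31, P = 109 − 1.666(31) = 57.35.
dP/dQ = −1.666, so dQ/dP = 1/(−1.666) = -0.600.
ε = (dQ/dP)(P/Q) = (-0.600)(57.35/31).

-1.111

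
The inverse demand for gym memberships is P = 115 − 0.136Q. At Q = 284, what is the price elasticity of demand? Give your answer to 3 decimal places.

At Q = 284, P = 115 − 0.136(284) = 76.38.
dP/dQ = −0.136, so dQ/dP = 1/(−0.136) = -7.353.
ε = (dQ/dP)(P/Q) = (-7.353)(76.38/284).

-1.977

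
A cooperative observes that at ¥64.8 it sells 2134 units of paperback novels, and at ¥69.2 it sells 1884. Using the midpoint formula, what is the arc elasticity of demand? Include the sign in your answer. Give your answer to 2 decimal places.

-1.89

ΔQ = 1884 − 2134 = -250; ΔP = 69.2 − 64.8 = 4.4.
Midpoints: P̄ = 67.00, Q̄ = 2009.0.
ε = (ΔQ/ΔP)(P̄/Q̄) = (-250/4.4)(67.00/2009.0).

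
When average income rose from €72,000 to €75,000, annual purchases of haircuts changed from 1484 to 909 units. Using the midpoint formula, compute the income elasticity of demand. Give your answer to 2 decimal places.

ΔQ = -575, ΔI = 3000. Midpoints: Ī = 73,500, Q̄ = 1196.5.
ε_I = (ΔQ/ΔI)(Ī/Q̄) = (-575/3000)(73500/1196.5).
ε_I < 0, so the good is inferior.

-11.77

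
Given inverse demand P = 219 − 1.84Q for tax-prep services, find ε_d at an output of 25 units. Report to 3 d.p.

At Q = 25, P = 219 − 1.84(25) = 173.00.
dP/dQ = −1.84, so dQ/dP = 1/(−1.84) = -0.543.
ε = (dQ/dP)(P/Q) = (-0.543)(173.00/25).

-3.761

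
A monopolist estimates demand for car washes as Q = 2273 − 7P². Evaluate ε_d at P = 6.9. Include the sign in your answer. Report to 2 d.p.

At P = 6.9, Q = 1939.730.
dQ/dP = −14P = -96.600.
ε = (dQ/dP)(P/Q) = (-96.600)(6.9/1939.730).

-0.34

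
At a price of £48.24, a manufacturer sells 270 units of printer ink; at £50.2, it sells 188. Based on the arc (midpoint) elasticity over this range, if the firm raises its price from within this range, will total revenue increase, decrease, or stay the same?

Arc ε = (-82/1.96)(49.22/229.0) ≈ -8.992.
|ε| = 8.99 > 1, so demand is elastic. A price rise therefore reduces total revenue.

decrease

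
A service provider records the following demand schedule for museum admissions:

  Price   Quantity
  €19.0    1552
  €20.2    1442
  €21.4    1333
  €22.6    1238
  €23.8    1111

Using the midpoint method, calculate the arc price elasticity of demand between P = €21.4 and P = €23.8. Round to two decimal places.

-1.71

At P = 21.4, Q = 1333; at P = 23.8, Q = 1111.
ΔQ = -222, ΔP = 2.4. Midpoints: P̄ = 22.60, Q̄ = 1222.0.
ε = (ΔQ/ΔP)(P̄/Q̄) = (-222/2.4)(22.60/1222.0).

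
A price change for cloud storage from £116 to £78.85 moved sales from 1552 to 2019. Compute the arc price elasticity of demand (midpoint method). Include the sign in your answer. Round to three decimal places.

-0.686

ΔQ = 2019 − 1552 = 467; ΔP = 78.85 − 116 = -37.15.
Midpoints: P̄ = 97.42, Q̄ = 1785.5.
ε = (ΔQ/ΔP)(P̄/Q̄) = (467/-37.15)(97.42/1785.5).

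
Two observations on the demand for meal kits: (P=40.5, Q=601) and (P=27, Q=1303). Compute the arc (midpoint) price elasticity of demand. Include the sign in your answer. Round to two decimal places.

-1.84

ΔQ = 1303 − 601 = 702; ΔP = 27 − 40.5 = -13.5.
Midpoints: P̄ = 33.75, Q̄ = 952.0.
ε = (ΔQ/ΔP)(P̄/Q̄) = (702/-13.5)(33.75/952.0).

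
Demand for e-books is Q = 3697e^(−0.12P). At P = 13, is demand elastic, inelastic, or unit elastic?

Q = 776.873, dQ/dP = -93.225.
ε = (dQ/dP)(P/Q) ≈ -1.560.
|ε| = 1.56 > 1.

elastic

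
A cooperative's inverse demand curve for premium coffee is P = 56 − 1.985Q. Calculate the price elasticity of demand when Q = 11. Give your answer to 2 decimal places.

-1.56

At Q = 11, P = 56 − 1.985(11) = 34.16.
dP/dQ = −1.985, so dQ/dP = 1/(−1.985) = -0.504.
ε = (dQ/dP)(P/Q) = (-0.504)(34.16/11).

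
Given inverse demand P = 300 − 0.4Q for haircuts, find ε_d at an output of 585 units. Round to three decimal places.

At Q = 585, P = 300 − 0.4(585) = 66.00.
dP/dQ = −0.4, so dQ/dP = 1/(−0.4) = -2.500.
ε = (dQ/dP)(P/Q) = (-2.500)(66.00/585).

-0.282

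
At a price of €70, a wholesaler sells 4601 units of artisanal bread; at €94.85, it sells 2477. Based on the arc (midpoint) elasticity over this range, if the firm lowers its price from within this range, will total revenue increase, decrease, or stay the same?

Arc ε = (-2124/24.85)(82.42/3539.0) ≈ -1.991.
|ε| = 1.99 > 1, so demand is elastic. A price cut therefore raises total revenue.

increase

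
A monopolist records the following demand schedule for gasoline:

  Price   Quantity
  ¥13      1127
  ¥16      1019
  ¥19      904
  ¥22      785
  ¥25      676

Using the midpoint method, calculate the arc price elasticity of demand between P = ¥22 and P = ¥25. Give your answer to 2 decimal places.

At P = 22, Q = 785; at P = 25, Q = 676.
ΔQ = -109, ΔP = 3. Midpoints: P̄ = 23.50, Q̄ = 730.5.
ε = (ΔQ/ΔP)(P̄/Q̄) = (-109/3)(23.50/730.5).

-1.17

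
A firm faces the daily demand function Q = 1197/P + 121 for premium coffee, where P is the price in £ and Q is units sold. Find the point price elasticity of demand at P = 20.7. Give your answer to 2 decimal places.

At P = 20.7, Q = 178.826.
dQ/dP = −1197/P² = -2.794.
ε = (dQ/dP)(P/Q) = (-2.794)(20.7/178.826).

-0.32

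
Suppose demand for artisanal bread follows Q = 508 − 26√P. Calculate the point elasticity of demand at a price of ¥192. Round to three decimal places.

At P = 192, Q = 147.733.
dQ/dP = −26/(2√P) = -0.938.
ε = (dQ/dP)(P/Q) = (-0.938)(192/147.733).
|ε| > 1, so demand is elastic at this price.

-1.219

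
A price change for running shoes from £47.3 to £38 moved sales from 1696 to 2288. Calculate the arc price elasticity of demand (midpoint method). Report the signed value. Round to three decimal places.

-1.363

ΔQ = 2288 − 1696 = 592; ΔP = 38 − 47.3 = -9.3.
Midpoints: P̄ = 42.65, Q̄ = 1992.0.
ε = (ΔQ/ΔP)(P̄/Q̄) = (592/-9.3)(42.65/1992.0).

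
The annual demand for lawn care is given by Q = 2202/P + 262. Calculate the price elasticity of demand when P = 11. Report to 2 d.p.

-0.43

At P = 11, Q = 462.182.
dQ/dP = −2202/P² = -18.198.
ε = (dQ/dP)(P/Q) = (-18.198)(11/462.182).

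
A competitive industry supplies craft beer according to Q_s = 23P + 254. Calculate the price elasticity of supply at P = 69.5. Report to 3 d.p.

0.863

At P = 69.5, Q_s = 1852.50.
dQ_s/dP = 23.
ε_s = (dQ_s/dP)(P/Q_s) = (23)(69.5/1852.50).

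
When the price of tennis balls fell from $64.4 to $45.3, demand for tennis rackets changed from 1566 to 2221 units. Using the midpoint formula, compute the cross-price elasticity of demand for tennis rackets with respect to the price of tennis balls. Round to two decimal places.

-0.99

ΔQ_x = 2221 − 1566 = 655; ΔP_y = 45.3 − 64.4 = -19.1.
Midpoints: P̄_y = 54.85, Q̄_x = 1893.5.
ε_xy = (ΔQ_x/ΔP_y)(P̄_y/Q̄_x) = (655/-19.1)(54.85/1893.5).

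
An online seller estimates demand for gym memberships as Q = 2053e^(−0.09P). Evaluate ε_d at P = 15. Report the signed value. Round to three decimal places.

-1.350

At P = 15, Q = 532.220.
dQ/dP = −0.09·2053e^(−0.09P) = −0.09Q = -47.900.
ε = (dQ/dP)(P/Q) = (-47.900)(15/532.220).
|ε| > 1, so demand is elastic at this price.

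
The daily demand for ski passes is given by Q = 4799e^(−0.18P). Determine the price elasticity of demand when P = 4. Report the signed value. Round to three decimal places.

At P = 4, Q = 2335.924.
dQ/dP = −0.18·4799e^(−0.18P) = −0.18Q = -420.466.
ε = (dQ/dP)(P/Q) = (-420.466)(4/2335.924).

-0.720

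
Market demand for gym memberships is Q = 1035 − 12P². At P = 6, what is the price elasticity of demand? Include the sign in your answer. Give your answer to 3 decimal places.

At P = 6, Q = 603.
dQ/dP = −24P = -144.
ε = (dQ/dP)(P/Q) = (-144)(6/603).

-1.433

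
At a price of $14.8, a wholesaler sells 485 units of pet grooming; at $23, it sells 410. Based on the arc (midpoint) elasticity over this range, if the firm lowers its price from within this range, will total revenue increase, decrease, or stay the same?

decrease

Arc ε = (-75/8.2)(18.90/447.5) ≈ -0.386.
|ε| = 0.39 < 1, so demand is inelastic. A price cut therefore reduces total revenue.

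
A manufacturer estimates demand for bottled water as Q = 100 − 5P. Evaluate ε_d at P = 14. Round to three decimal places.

-2.333

At P = 14, Q = 30.
dQ/dP = −5.
ε = (dQ/dP)(P/Q) = (-5)(14/30).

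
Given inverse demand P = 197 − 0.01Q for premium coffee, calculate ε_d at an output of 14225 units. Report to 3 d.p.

-0.385

At Q = 14225, P = 197 − 0.01(14225) = 54.75.
dP/dQ = −0.01, so dQ/dP = 1/(−0.01) = -100.000.
ε = (dQ/dP)(P/Q) = (-100.000)(54.75/14225).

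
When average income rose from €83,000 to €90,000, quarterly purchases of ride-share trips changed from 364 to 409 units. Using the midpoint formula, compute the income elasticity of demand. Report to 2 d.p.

1.44

ΔQ = 45, ΔI = 7000. Midpoints: Ī = 86,500, Q̄ = 386.5.
ε_I = (ΔQ/ΔI)(Ī/Q̄) = (45/7000)(86500/386.5).
ε_I > 0, so the good is normal.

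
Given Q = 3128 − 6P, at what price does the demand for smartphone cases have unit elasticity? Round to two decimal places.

For linear demand Q = a − bP, ε = −bP/(a − bP). |ε| = 1 when bP = a − bP, i.e. P = a/(2b).
P = 3128/(2·6) = 3128/12 = 260.6667.

260.67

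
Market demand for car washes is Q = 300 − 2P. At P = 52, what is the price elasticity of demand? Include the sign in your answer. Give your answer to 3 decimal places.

-0.531

At P = 52, Q = 196.
dQ/dP = −2.
ε = (dQ/dP)(P/Q) = (-2)(52/196).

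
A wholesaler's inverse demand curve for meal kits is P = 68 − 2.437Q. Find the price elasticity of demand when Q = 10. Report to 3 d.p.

-1.790

At Q = 10, P = 68 − 2.437(10) = 43.63.
dP/dQ = −2.437, so dQ/dP = 1/(−2.437) = -0.410.
ε = (dQ/dP)(P/Q) = (-0.410)(43.63/10).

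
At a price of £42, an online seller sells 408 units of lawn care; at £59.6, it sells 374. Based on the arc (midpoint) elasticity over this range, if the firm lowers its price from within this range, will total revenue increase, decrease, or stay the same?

Arc ε = (-34/17.6)(50.80/391.0) ≈ -0.251.
|ε| = 0.25 < 1, so demand is inelastic. A price cut therefore reduces total revenue.

decrease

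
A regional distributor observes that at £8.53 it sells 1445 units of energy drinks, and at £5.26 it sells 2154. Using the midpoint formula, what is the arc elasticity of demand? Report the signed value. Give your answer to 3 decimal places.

-0.831

ΔQ = 2154 − 1445 = 709; ΔP = 5.26 − 8.53 = -3.27.
Midpoints: P̄ = 6.89, Q̄ = 1799.5.
ε = (ΔQ/ΔP)(P̄/Q̄) = (709/-3.27)(6.89/1799.5).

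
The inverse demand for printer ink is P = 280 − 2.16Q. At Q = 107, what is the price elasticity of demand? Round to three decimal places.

At Q = 107, P = 280 − 2.16(107) = 48.88.
dP/dQ = −2.16, so dQ/dP = 1/(−2.16) = -0.463.
ε = (dQ/dP)(P/Q) = (-0.463)(48.88/107).

-0.211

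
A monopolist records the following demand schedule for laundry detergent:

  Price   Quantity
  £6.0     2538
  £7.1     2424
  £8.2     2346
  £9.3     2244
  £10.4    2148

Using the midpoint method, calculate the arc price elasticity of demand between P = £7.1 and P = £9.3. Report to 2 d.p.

-0.29

At P = 7.1, Q = 2424; at P = 9.3, Q = 2244.
ΔQ = -180, ΔP = 2.2. Midpoints: P̄ = 8.20, Q̄ = 2334.0.
ε = (ΔQ/ΔP)(P̄/Q̄) = (-180/2.2)(8.20/2334.0).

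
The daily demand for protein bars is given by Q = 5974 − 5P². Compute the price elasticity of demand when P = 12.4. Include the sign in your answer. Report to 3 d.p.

At P = 12.4, Q = 5205.200.
dQ/dP = −10P = -124.
ε = (dQ/dP)(P/Q) = (-124)(12.4/5205.200).

-0.295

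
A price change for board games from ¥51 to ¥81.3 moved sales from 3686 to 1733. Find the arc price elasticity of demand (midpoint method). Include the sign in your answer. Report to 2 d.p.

-1.57

ΔQ = 1733 − 3686 = -1953; ΔP = 81.3 − 51 = 30.3.
Midpoints: P̄ = 66.15, Q̄ = 2709.5.
ε = (ΔQ/ΔP)(P̄/Q̄) = (-1953/30.3)(66.15/2709.5).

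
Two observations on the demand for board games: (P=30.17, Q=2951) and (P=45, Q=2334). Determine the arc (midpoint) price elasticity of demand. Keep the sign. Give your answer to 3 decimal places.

-0.592

ΔQ = 2334 − 2951 = -617; ΔP = 45 − 30.17 = 14.83.
Midpoints: P̄ = 37.59, Q̄ = 2642.5.
ε = (ΔQ/ΔP)(P̄/Q̄) = (-617/14.83)(37.59/2642.5).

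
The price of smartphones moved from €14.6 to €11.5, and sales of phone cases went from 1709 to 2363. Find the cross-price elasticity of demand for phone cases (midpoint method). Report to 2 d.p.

-1.35

ΔQ_x = 2363 − 1709 = 654; ΔP_y = 11.5 − 14.6 = -3.1.
Midpoints: P̄_y = 13.05, Q̄_x = 2036.0.
ε_xy = (ΔQ_x/ΔP_y)(P̄_y/Q̄_x) = (654/-3.1)(13.05/2036.0).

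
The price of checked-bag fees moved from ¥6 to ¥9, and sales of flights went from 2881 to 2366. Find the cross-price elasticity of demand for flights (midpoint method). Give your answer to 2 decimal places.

ΔQ_x = 2366 − 2881 = -515; ΔP_y = 9 − 6 = 3.
Midpoints: P̄_y = 7.50, Q̄_x = 2623.5.
ε_xy = (ΔQ_x/ΔP_y)(P̄_y/Q̄_x) = (-515/3)(7.50/2623.5).

-0.49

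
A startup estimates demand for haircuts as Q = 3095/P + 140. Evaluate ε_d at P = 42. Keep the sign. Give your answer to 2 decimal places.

-0.34

At P = 42, Q = 213.690.
dQ/dP = −3095/P² = -1.755.
ε = (dQ/dP)(P/Q) = (-1.755)(42/213.690).
|ε| < 1, so demand is inelastic at this price.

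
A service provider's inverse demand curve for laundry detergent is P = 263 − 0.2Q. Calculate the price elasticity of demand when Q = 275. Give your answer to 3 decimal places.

At Q = 275, P = 263 − 0.2(275) = 208.00.
dP/dQ = −0.2, so dQ/dP = 1/(−0.2) = -5.000.
ε = (dQ/dP)(P/Q) = (-5.000)(208.00/275).

-3.782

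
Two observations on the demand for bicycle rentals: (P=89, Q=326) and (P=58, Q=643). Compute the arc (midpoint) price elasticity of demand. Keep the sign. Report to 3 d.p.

ΔQ = 643 − 326 = 317; ΔP = 58 − 89 = -31.
Midpoints: P̄ = 73.50, Q̄ = 484.5.
ε = (ΔQ/ΔP)(P̄/Q̄) = (317/-31)(73.50/484.5).

-1.551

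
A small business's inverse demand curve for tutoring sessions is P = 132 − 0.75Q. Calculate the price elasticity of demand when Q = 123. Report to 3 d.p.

At Q = 123, P = 132 − 0.75(123) = 39.75.
dP/dQ = −0.75, so dQ/dP = 1/(−0.75) = -1.333.
ε = (dQ/dP)(P/Q) = (-1.333)(39.75/123).

-0.431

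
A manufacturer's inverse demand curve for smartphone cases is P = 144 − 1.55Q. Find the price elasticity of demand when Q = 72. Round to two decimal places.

At Q = 72, P = 144 − 1.55(72) = 32.40.
dP/dQ = −1.55, so dQ/dP = 1/(−1.55) = -0.645.
ε = (dQ/dP)(P/Q) = (-0.645)(32.40/72).

-0.29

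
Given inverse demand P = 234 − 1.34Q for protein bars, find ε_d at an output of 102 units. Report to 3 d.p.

At Q = 102, P = 234 − 1.34(102) = 97.32.
dP/dQ = −1.34, so dQ/dP = 1/(−1.34) = -0.746.
ε = (dQ/dP)(P/Q) = (-0.746)(97.32/102).

-0.712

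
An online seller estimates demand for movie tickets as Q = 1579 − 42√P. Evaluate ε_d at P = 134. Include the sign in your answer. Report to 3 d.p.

-0.222

At P = 134, Q = 1092.815.
dQ/dP = −42/(2√P) = -1.814.
ε = (dQ/dP)(P/Q) = (-1.814)(134/1092.815).
|ε| < 1, so demand is inelastic at this price.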